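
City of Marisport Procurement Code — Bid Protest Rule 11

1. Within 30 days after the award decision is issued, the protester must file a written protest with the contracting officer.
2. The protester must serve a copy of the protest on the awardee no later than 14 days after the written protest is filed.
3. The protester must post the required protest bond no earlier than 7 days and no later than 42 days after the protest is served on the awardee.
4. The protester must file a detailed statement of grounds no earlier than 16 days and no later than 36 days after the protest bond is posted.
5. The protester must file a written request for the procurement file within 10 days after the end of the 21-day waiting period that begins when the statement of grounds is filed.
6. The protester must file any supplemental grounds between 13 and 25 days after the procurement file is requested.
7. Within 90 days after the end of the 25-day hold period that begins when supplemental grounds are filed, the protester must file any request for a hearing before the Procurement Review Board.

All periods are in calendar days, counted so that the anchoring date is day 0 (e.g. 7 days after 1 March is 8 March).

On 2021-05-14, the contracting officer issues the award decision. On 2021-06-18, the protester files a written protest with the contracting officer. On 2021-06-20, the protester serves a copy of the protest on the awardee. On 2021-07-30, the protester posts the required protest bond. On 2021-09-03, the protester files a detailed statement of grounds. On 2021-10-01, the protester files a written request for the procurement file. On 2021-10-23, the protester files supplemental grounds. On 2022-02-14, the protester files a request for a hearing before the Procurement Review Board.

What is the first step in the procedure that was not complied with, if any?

Step 1

Step 1: 30 days after 2021-05-14 (when the award decision is issued) is 2021-06-13; done 2021-06-18 — 5 days late.
The analysis stops there.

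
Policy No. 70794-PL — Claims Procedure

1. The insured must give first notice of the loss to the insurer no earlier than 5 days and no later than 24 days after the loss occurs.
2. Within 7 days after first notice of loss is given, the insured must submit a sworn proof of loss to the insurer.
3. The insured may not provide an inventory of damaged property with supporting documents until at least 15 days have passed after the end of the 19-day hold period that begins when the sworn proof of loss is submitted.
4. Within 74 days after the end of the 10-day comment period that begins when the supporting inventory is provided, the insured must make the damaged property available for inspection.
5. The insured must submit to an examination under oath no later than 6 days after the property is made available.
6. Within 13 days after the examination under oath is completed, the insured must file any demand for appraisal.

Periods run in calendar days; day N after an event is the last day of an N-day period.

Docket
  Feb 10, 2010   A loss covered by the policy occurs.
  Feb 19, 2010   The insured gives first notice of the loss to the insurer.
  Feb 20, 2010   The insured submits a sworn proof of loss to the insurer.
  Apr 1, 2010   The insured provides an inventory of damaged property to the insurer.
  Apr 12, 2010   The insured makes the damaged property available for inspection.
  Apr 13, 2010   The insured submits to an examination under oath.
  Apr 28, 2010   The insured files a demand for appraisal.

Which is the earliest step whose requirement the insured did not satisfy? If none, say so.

Step 1 — 5 and 24 days from Feb 10, 2010 (when the loss occurs) are Feb 15, 2010 and Mar 6, 2010 respectively; done Feb 19, 2010, which is between those dates.
Step 2 — counting 7 days from Feb 19, 2010 (when first notice of loss is given) gives a deadline of Feb 26, 2010; done Feb 20, 2010 — timely.
Step 3 — must wait 15 days from Mar 11, 2010 (end of the 19-day hold period, which began when the sworn proof of loss is submitted on Feb 20, 2010), so not before Mar 26, 2010; done Apr 1, 2010 — permitted.
Step 4 — counting 74 days from Apr 11, 2010 (end of the 10-day comment period, which began when the supporting inventory is provided on Apr 1, 2010) gives a deadline of Jun 24, 2010; Apr 12, 2010 is within that limit.
Step 5 — counting 6 days from Apr 12, 2010 (when the property is made available) gives a deadline of Apr 18, 2010; done Apr 13, 2010 — timely.
Step 6 — counting 13 days from Apr 13, 2010 (when the examination under oath is completed) gives a deadline of Apr 26, 2010; not done until Apr 28, 2010, 2 days after the deadline.
No need to go further; step 6 was not satisfied.

Step 6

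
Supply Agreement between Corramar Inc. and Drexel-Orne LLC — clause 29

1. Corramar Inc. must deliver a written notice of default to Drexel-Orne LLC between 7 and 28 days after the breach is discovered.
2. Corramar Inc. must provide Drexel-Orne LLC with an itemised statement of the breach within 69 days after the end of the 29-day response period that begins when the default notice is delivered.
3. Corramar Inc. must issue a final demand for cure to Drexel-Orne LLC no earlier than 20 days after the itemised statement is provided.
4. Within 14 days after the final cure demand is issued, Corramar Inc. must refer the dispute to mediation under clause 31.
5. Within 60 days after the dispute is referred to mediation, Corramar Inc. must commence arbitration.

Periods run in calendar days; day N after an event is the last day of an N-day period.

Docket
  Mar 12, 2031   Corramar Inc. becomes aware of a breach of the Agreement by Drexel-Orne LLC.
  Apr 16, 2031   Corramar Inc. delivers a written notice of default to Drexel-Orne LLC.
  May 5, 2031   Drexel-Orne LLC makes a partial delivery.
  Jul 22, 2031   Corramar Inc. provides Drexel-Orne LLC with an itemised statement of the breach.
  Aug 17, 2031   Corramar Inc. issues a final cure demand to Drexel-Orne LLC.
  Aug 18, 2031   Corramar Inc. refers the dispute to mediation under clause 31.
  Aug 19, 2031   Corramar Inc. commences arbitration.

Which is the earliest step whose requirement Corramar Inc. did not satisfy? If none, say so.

Step 1: the window is 7–28 days after Mar 12, 2031 (when the breach is discovered), so Mar 19, 2031 through Apr 9, 2031; Apr 16, 2031 is 7 days past the end of the window.

Step 1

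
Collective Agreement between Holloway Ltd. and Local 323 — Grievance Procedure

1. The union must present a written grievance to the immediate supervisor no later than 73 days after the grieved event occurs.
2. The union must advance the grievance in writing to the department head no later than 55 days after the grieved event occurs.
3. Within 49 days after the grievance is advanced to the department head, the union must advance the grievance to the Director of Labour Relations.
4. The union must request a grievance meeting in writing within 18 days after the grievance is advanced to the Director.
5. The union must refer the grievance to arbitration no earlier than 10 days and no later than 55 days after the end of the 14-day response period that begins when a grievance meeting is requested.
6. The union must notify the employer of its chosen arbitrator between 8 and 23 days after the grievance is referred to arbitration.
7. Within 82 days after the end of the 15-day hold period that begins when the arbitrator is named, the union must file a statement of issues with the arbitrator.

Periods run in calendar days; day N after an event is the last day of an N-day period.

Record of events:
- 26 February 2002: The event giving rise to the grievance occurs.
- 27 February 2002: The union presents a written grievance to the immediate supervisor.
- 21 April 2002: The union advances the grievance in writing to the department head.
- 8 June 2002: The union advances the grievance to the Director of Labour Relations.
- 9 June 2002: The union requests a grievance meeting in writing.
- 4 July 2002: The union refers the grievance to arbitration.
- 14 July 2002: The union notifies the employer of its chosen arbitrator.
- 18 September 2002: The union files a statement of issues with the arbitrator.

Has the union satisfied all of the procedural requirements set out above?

Step 1: 73 days after 26 February 2002 (when the grieved event occurs) is 10 May 2002; 27 February 2002 is within that limit.
Step 2: 55 days after 26 February 2002 (when the grieved event occurs) is 22 April 2002; completed 21 April 2002, before the deadline.
Step 3: 49 days after 21 April 2002 (when the grievance is advanced to the department head) is 9 June 2002; completed 8 June 2002, before the deadline.
Step 4: 18 days after 8 June 2002 (when the grievance is advanced to the Director) is 26 June 2002; 9 June 2002 is within that limit.
Step 5: the window is 10–55 days after 23 June 2002 (end of the 14-day response period, which began when a grievance meeting is requested on 9 June 2002), so 3 July 2002 through 17 August 2002; 4 July 2002 falls inside that range.
Step 6: the window is 8–23 days after 4 July 2002 (when the grievance is referred to arbitration), so 12 July 2002 through 27 July 2002; done 14 July 2002, which is between those dates.
Step 7: 82 days after 29 July 2002 (end of the 15-day hold period, which began when the arbitrator is named on 14 July 2002) is 19 October 2002; done 18 September 2002 — timely.

Yes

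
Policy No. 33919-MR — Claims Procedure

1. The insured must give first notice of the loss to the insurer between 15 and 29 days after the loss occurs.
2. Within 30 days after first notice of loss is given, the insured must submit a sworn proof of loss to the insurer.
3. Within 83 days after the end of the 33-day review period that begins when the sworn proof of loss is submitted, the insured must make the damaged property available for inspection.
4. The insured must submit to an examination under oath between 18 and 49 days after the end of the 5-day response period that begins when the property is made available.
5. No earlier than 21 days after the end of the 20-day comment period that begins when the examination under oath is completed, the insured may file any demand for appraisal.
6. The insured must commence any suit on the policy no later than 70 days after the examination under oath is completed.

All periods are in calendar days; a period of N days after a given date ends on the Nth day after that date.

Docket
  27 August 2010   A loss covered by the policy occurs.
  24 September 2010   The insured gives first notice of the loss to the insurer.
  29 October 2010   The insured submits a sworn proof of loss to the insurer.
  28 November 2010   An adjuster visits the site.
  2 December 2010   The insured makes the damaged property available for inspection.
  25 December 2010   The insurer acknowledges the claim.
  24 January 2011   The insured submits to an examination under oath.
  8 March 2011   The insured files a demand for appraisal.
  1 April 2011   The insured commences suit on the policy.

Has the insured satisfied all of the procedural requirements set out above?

Step 1 — 15 and 29 days from 27 August 2010 (when the loss occurs) are 11 September 2010 and 25 September 2010 respectively; done 24 September 2010 — within the window.
Step 2 — counting 30 days from 24 September 2010 (when first notice of loss is given) gives a deadline of 24 October 2010; done 29 October 2010 — 5 days late.

No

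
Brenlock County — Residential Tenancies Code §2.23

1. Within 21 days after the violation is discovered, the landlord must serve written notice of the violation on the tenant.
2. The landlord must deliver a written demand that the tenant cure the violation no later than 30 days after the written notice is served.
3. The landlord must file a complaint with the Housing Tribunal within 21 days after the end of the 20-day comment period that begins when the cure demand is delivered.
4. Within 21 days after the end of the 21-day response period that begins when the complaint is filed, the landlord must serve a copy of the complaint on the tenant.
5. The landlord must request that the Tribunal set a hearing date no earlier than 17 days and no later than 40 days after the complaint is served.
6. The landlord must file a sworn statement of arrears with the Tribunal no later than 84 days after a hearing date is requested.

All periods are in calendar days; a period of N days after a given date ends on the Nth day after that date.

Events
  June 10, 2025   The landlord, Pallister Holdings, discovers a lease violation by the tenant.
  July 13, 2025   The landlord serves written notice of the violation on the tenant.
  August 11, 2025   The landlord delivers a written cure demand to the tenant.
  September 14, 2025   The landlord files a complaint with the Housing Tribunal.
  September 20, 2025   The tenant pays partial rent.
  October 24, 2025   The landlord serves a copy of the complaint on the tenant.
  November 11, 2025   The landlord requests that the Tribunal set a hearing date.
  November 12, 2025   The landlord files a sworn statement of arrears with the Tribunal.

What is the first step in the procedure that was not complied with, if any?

Step 1

Step 1: 21 days after June 10, 2025 (when the violation is discovered) is July 1, 2025; not done until July 13, 2025, 12 days after the deadline.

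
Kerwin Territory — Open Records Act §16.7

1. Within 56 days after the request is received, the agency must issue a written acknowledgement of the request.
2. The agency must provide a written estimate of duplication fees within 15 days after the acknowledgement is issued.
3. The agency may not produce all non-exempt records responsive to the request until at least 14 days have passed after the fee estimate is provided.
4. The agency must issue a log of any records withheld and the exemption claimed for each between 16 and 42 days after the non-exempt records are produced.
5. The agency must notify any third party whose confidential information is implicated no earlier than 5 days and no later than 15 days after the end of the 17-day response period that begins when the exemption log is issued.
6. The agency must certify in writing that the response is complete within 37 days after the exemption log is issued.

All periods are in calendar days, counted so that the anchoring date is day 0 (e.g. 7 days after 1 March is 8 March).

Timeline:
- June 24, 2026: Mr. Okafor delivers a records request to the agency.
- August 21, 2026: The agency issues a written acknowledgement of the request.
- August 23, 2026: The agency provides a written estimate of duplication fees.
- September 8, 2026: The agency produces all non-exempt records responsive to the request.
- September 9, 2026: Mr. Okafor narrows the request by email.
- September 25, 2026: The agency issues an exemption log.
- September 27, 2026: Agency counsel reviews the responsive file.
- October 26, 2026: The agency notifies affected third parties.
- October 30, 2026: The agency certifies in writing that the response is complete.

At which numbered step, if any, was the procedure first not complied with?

(1) due by June 24, 2026 + 56 days = August 19, 2026; August 21, 2026 misses that deadline by 2 days.
That is the first point of non-compliance.

Step 1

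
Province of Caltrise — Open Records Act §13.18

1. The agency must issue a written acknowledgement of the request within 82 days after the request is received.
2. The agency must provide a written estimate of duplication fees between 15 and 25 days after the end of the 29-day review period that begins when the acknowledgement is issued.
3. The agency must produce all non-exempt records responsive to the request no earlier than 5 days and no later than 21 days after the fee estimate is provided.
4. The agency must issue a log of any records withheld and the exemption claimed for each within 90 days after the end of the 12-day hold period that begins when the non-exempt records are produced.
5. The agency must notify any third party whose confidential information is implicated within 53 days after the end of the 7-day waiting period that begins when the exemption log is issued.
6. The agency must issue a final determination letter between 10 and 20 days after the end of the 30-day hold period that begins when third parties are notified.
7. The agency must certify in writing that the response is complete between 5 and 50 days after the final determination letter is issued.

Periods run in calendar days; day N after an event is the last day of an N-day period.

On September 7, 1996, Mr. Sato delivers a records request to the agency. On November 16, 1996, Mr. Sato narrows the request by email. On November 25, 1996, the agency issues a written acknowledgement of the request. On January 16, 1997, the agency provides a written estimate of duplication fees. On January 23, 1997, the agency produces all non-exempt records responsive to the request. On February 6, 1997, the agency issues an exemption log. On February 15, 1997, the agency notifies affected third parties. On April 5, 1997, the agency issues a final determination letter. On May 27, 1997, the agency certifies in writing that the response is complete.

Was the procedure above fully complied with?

Step 1 — counting 82 days from September 7, 1996 (when the request is received) gives a deadline of November 28, 1996; November 25, 1996 is within that limit.
Step 2 — 15 and 25 days from December 24, 1996 (end of the 29-day review period, which began when the acknowledgement is issued on November 25, 1996) are January 8, 1997 and January 18, 1997 respectively; January 16, 1997 falls inside that range.
Step 3 — 5 and 21 days from January 16, 1997 (when the fee estimate is provided) are January 21, 1997 and February 6, 1997 respectively; done January 23, 1997, which is between those dates.
Step 4 — counting 90 days from February 4, 1997 (end of the 12-day hold period, which began when the non-exempt records are produced on January 23, 1997) gives a deadline of May 5, 1997; February 6, 1997 is within that limit.
Step 5 — counting 53 days from February 13, 1997 (end of the 7-day waiting period, which began when the exemption log is issued on February 6, 1997) gives a deadline of April 7, 1997; completed February 15, 1997, before the deadline.
Step 6 — 10 and 20 days from March 17, 1997 (end of the 30-day hold period, which began when third parties are notified on February 15, 1997) are March 27, 1997 and April 6, 1997 respectively; done April 5, 1997, which is between those dates.
Step 7 — 5 and 50 days from April 5, 1997 (when the final determination letter is issued) are April 10, 1997 and May 25, 1997 respectively; done May 27, 1997 — 2 days after the window closed.

No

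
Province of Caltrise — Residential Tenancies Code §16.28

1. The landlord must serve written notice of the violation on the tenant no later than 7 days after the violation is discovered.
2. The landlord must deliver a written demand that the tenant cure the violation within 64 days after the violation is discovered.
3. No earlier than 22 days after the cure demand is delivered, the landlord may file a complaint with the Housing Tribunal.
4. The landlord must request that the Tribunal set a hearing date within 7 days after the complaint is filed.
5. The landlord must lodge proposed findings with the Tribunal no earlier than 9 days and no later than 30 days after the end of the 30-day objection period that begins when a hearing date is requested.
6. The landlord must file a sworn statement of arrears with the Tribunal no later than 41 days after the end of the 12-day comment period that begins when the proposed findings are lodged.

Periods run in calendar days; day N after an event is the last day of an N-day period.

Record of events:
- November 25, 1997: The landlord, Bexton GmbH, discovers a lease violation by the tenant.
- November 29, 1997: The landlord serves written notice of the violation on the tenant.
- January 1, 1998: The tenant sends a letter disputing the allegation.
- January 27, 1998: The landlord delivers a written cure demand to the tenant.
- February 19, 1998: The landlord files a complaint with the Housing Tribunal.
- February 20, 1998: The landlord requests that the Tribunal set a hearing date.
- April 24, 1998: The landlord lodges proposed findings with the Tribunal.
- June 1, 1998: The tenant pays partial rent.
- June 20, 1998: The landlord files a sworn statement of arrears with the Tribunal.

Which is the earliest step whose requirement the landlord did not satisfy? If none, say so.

Step 1: 7 days after November 25, 1997 (when the violation is discovered) is December 2, 1997; done November 29, 1997 — timely.
Step 2: 64 days after November 25, 1997 (when the violation is discovered) is January 28, 1998; January 27, 1998 is within that limit.
Step 3: the earliest permitted date is 22 days after January 27, 1998 (when the cure demand is delivered), i.e. February 18, 1998; done February 19, 1998 — permitted.
Step 4: 7 days after February 19, 1998 (when the complaint is filed) is February 26, 1998; completed February 20, 1998, before the deadline.
Step 5: the window is 9–30 days after March 22, 1998 (end of the 30-day objection period, which began when a hearing date is requested on February 20, 1998), so March 31, 1998 through April 21, 1998; done April 24, 1998 — 3 days after the window closed.
Later steps need not be reached.

Step 5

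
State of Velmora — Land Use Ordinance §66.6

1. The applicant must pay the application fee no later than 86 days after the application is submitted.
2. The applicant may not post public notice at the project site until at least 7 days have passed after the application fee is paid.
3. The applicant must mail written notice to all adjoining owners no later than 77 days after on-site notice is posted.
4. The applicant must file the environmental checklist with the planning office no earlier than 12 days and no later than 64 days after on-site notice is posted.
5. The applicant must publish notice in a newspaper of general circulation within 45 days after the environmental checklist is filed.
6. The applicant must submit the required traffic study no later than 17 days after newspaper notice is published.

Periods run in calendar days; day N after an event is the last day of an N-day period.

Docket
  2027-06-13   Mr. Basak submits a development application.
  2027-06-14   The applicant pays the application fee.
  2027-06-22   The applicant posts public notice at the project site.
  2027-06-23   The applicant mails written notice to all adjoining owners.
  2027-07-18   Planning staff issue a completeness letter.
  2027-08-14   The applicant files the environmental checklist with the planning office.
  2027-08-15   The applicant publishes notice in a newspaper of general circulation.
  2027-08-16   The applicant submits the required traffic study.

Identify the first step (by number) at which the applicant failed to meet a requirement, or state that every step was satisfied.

None — every step was satisfied

Step 1 — counting 86 days from 2027-06-13 (when the application is submitted) gives a deadline of 2027-09-07; done 2027-06-14 — timely.
Step 2 — must wait 7 days from 2027-06-14 (when the application fee is paid), so not before 2027-06-21; done 2027-06-22 — permitted.
Step 3 — counting 77 days from 2027-06-22 (when on-site notice is posted) gives a deadline of 2027-09-07; done 2027-06-23 — timely.
Step 4 — 12 and 64 days from 2027-06-22 (when on-site notice is posted) are 2027-07-04 and 2027-08-25 respectively; 2027-08-14 falls inside that range.
Step 5 — counting 45 days from 2027-08-14 (when the environmental checklist is filed) gives a deadline of 2027-09-28; done 2027-08-15 — timely.
Step 6 — counting 17 days from 2027-08-15 (when newspaper notice is published) gives a deadline of 2027-09-01; 2027-08-16 is within that limit.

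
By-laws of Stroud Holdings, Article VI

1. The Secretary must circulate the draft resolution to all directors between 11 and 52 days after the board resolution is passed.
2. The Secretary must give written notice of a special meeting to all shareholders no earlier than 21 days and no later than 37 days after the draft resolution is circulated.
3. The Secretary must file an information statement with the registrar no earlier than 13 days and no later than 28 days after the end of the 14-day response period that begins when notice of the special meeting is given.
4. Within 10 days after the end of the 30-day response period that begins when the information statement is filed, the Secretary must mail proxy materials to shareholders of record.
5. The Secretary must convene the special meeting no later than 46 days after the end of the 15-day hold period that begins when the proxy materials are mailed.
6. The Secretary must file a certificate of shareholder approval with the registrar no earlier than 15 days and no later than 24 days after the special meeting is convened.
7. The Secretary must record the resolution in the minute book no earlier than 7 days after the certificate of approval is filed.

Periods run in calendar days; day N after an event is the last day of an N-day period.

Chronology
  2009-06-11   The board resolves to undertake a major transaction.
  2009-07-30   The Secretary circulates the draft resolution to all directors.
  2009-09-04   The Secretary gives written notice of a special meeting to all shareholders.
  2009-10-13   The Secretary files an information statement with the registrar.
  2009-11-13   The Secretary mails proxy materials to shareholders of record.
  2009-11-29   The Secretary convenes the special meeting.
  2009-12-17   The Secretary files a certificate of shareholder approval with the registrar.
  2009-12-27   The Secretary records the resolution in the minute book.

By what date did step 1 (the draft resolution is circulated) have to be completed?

2009-08-02

Step 1 runs from 2009-06-11, when the board resolution is passed. The window is 11–52 days after 2009-06-11; it closes on 2009-08-02.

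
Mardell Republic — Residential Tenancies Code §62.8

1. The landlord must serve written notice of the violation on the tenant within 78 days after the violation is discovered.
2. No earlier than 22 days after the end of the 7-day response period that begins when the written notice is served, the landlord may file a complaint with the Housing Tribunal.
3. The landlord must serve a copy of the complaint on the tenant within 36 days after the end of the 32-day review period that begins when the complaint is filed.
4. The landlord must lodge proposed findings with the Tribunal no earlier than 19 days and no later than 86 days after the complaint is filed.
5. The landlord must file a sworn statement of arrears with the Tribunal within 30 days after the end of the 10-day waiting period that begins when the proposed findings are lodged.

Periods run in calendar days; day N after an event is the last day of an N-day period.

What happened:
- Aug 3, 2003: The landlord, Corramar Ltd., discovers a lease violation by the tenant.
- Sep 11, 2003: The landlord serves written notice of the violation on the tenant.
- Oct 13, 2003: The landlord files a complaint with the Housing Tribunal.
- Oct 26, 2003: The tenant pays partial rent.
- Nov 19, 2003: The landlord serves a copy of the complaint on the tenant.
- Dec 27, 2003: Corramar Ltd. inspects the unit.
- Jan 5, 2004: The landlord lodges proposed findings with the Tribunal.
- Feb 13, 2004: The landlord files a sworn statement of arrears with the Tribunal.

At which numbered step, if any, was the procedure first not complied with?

Step 1: 78 days after Aug 3, 2003 (when the violation is discovered) is Oct 20, 2003; completed Sep 11, 2003, before the deadline.
Step 2: the earliest permitted date is 22 days after Sep 18, 2003 (end of the 7-day response period, which began when the written notice is served on Sep 11, 2003), i.e. Oct 10, 2003; done Oct 13, 2003, after the minimum wait.
Step 3: 36 days after Nov 14, 2003 (end of the 32-day review period, which began when the complaint is filed on Oct 13, 2003) is Dec 20, 2003; done Nov 19, 2003 — timely.
Step 4: the window is 19–86 days after Oct 13, 2003 (when the complaint is filed), so Nov 1, 2003 through Jan 7, 2004; done Jan 5, 2004, which is between those dates.
Step 5: 30 days after Jan 15, 2004 (end of the 10-day waiting period, which began when the proposed findings are lodged on Jan 5, 2004) is Feb 14, 2004; completed Feb 13, 2004, before the deadline.

None — every step was satisfied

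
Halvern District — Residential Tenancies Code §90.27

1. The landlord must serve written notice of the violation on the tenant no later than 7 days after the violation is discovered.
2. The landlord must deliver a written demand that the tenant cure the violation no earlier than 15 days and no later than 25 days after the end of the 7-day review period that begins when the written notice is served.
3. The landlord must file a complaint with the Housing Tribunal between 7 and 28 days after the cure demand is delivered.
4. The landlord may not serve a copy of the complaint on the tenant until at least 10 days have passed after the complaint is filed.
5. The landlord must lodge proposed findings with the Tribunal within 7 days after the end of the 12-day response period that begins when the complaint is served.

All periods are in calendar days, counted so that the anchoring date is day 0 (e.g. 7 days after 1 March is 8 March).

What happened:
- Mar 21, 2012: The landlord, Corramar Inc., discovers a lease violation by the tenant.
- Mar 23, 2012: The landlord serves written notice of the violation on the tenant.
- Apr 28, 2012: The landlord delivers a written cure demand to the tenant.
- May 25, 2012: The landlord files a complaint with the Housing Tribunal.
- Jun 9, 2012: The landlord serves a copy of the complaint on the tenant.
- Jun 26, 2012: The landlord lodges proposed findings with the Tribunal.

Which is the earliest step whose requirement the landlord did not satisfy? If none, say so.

(1) due by Mar 21, 2012 + 7 days = Mar 28, 2012; Mar 23, 2012 is within that limit.
(2) the permitted window runs from Mar 30, 2012 + 15 = Apr 14, 2012 to Mar 30, 2012 + 25 = Apr 24, 2012; Apr 28, 2012 is 4 days past the end of the window.
That is the first point of non-compliance.

Step 2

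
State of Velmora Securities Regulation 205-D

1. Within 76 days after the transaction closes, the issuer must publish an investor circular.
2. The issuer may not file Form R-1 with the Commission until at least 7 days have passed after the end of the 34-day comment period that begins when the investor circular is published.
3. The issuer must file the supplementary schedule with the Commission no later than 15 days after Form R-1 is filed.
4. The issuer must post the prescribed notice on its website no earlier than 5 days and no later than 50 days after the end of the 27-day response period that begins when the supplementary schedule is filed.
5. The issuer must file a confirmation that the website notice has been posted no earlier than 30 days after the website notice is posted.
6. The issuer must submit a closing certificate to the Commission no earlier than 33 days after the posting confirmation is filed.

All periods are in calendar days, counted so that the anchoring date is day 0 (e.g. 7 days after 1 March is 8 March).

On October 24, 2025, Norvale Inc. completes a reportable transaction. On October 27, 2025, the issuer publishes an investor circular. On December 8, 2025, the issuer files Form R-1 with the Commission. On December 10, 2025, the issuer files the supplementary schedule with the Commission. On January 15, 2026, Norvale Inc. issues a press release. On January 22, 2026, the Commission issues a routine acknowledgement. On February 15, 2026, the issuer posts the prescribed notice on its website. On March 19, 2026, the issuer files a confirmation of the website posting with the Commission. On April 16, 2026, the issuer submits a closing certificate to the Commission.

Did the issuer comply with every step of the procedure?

Step 1 — counting 76 days from October 24, 2025 (when the transaction closes) gives a deadline of January 8, 2026; done October 27, 2025 — timely.
Step 2 — must wait 7 days from November 30, 2025 (end of the 34-day comment period, which began when the investor circular is published on October 27, 2025), so not before December 7, 2025; done December 8, 2025, after the minimum wait.
Step 3 — counting 15 days from December 8, 2025 (when Form R-1 is filed) gives a deadline of December 23, 2025; December 10, 2025 is within that limit.
Step 4 — 5 and 50 days from January 6, 2026 (end of the 27-day response period, which began when the supplementary schedule is filed on December 10, 2025) are January 11, 2026 and February 25, 2026 respectively; done February 15, 2026 — within the window.
Step 5 — must wait 30 days from February 15, 2026 (when the website notice is posted), so not before March 17, 2026; March 19, 2026 is on or after that date.
Step 6 — must wait 33 days from March 19, 2026 (when the posting confirmation is filed), so not before April 21, 2026; done April 16, 2026 — 5 days too early.
No need to go further; step 6 was not satisfied.

No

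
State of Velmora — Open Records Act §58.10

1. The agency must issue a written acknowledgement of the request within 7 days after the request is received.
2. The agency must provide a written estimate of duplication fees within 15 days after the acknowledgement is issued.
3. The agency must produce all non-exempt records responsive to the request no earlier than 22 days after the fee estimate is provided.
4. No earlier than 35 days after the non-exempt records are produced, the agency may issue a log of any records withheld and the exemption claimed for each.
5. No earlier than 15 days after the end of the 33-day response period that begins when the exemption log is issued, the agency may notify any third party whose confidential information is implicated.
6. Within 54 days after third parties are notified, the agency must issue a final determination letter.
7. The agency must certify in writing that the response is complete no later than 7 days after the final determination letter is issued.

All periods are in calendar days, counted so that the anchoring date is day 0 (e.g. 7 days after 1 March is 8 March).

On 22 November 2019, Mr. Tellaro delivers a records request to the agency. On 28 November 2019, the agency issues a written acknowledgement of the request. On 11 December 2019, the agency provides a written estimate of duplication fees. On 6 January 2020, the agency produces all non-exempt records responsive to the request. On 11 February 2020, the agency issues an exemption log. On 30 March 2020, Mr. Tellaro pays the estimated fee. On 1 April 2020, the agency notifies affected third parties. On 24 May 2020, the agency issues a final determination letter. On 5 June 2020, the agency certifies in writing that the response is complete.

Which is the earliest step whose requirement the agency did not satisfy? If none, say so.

Step 7

Step 1: 7 days after 22 November 2019 (when the request is received) is 29 November 2019; completed 28 November 2019, before the deadline.
Step 2: 15 days after 28 November 2019 (when the acknowledgement is issued) is 13 December 2019; done 11 December 2019 — timely.
Step 3: the earliest permitted date is 22 days after 11 December 2019 (when the fee estimate is provided), i.e. 2 January 2020; 6 January 2020 is on or after that date.
Step 4: the earliest permitted date is 35 days after 6 January 2020 (when the non-exempt records are produced), i.e. 10 February 2020; done 11 February 2020, after the minimum wait.
Step 5: the earliest permitted date is 15 days after 15 March 2020 (end of the 33-day response period, which began when the exemption log is issued on 11 February 2020), i.e. 30 March 2020; done 1 April 2020, after the minimum wait.
Step 6: 54 days after 1 April 2020 (when third parties are notified) is 25 May 2020; done 24 May 2020 — timely.
Step 7: 7 days after 24 May 2020 (when the final determination letter is issued) is 31 May 2020; done 5 June 2020 — 5 days late.
That is the first point of non-compliance.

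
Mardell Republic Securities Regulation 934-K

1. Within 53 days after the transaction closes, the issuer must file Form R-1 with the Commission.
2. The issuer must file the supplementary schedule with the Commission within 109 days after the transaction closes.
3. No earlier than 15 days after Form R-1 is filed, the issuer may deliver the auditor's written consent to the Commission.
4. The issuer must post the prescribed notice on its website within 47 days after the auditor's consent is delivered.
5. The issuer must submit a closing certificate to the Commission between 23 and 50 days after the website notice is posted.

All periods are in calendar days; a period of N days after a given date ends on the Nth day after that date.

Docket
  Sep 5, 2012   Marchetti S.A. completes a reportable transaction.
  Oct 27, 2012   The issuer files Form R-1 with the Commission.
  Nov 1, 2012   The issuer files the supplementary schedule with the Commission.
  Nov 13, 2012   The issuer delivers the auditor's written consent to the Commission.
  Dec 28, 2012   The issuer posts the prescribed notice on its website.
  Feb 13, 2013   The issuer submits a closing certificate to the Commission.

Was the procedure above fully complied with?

Yes

Step 1: 53 days after Sep 5, 2012 (when the transaction closes) is Oct 28, 2012; completed Oct 27, 2012, before the deadline.
Step 2: 109 days after Sep 5, 2012 (when the transaction closes) is Dec 23, 2012; completed Nov 1, 2012, before the deadline.
Step 3: the earliest permitted date is 15 days after Oct 27, 2012 (when Form R-1 is filed), i.e. Nov 11, 2012; done Nov 13, 2012, after the minimum wait.
Step 4: 47 days after Nov 13, 2012 (when the auditor's consent is delivered) is Dec 30, 2012; done Dec 28, 2012 — timely.
Step 5: the window is 23–50 days after Dec 28, 2012 (when the website notice is posted), so Jan 20, 2013 through Feb 16, 2013; done Feb 13, 2013, which is between those dates.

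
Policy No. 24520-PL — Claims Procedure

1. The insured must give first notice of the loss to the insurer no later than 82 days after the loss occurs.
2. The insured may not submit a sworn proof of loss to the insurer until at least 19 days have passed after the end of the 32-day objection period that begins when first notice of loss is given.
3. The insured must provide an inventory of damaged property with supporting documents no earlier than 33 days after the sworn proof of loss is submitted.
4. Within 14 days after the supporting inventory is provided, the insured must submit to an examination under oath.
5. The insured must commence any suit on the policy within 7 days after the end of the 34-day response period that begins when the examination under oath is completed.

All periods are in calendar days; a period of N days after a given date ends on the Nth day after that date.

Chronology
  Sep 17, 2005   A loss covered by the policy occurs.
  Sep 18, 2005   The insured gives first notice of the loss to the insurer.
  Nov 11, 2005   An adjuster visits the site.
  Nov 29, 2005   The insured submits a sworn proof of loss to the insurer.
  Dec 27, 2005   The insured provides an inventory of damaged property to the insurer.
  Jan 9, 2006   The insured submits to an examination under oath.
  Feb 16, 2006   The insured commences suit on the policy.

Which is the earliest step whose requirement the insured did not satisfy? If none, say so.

Step 3

Step 1 — counting 82 days from Sep 17, 2005 (when the loss occurs) gives a deadline of Dec 8, 2005; done Sep 18, 2005 — timely.
Step 2 — must wait 19 days from Oct 20, 2005 (end of the 32-day objection period, which began when first notice of loss is given on Sep 18, 2005), so not before Nov 8, 2005; done Nov 29, 2005 — permitted.
Step 3 — must wait 33 days from Nov 29, 2005 (when the sworn proof of loss is submitted), so not before Jan 1, 2006; acted on Dec 27, 2005, 5 days prematurely.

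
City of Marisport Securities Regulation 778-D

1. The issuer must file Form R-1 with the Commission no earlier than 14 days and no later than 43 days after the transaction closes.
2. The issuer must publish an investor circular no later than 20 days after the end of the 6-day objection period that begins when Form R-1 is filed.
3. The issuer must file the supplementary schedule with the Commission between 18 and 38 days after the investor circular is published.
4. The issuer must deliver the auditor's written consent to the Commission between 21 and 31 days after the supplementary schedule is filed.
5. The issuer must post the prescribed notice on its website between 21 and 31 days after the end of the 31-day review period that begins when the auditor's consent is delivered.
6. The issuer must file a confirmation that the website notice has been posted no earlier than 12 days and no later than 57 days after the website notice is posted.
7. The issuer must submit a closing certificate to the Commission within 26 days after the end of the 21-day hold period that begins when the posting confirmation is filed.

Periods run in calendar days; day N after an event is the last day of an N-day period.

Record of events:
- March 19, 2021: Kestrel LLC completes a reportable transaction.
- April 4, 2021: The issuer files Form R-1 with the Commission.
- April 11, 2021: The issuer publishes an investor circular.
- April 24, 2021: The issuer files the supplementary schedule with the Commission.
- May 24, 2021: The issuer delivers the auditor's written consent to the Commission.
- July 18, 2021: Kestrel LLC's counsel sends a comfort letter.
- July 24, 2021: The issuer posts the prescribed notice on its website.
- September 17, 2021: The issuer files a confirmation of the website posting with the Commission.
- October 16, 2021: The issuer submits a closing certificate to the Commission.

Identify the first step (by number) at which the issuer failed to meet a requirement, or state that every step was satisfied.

Step 1 — 14 and 43 days from March 19, 2021 (when the transaction closes) are April 2, 2021 and May 1, 2021 respectively; done April 4, 2021 — within the window.
Step 2 — counting 20 days from April 10, 2021 (end of the 6-day objection period, which began when Form R-1 is filed on April 4, 2021) gives a deadline of April 30, 2021; completed April 11, 2021, before the deadline.
Step 3 — 18 and 38 days from April 11, 2021 (when the investor circular is published) are April 29, 2021 and May 19, 2021 respectively; done April 24, 2021 — 5 days before the window opened.

Step 3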